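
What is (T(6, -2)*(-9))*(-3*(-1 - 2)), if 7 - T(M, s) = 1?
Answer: -486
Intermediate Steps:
T(M, s) = 6 (T(M, s) = 7 - 1*1 = 7 - 1 = 6)
(T(6, -2)*(-9))*(-3*(-1 - 2)) = (6*(-9))*(-3*(-1 - 2)) = -(-162)*(-3) = -54*9 = -486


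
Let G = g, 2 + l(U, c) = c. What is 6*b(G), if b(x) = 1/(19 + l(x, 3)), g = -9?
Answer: 3/10 ≈ 0.30000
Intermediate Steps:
l(U, c) = -2 + c
G = -9
b(x) = 1/20 (b(x) = 1/(19 + (-2 + 3)) = 1/(19 + 1) = 1/20)
6*b(G) = 6*(1/20) = 3/10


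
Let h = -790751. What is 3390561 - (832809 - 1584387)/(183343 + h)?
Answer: 1029726562155/303704 ≈ 3.3906e+6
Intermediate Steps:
3390561 - (832809 - 1584387)/(183343 + h) = 3390561 - (832809 - 1584387)/(183343 - 790751) = 3390561 - (-751578)/(-607408) = 3390561 - (-751578)*(-1)/607408 = 3390561 - 1*375789/303704 = 3390561 - 375789/303704 = 1029726562155/303704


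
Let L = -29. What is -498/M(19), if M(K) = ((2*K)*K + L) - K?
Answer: -249/337 ≈ -0.73887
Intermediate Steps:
M(K) = -29 - K + 2*K**2 (M(K) = ((2*K)*K - 29) - K = (2*K**2 - 29) - K = (-29 + 2*K**2) - K = -29 - K + 2*K**2)
-498/M(19) = -498/(-29 - 1*19 + 2*19**2) = -498/(-29 - 19 + 2*361) = -498/(-29 - 19 + 722) = -498/674 = -498*1/674 = -249/337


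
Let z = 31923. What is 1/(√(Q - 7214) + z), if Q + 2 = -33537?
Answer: 31923/1019118682 - I*√40753/1019118682 ≈ 3.1324e-5 - 1.9809e-7*I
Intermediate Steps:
Q = -33539 (Q = -2 - 33537 = -33539)
1/(√(Q - 7214) + z) = 1/(√(-33539 - 7214) + 31923) = 1/(√(-40753) + 31923) = 1/(I*√40753 + 31923) = 1/(31923 + I*√40753)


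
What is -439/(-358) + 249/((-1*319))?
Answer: 50899/114202 ≈ 0.44569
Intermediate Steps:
-439/(-358) + 249/((-1*319)) = -439*(-1/358) + 249/(-319) = 439/358 + 249*(-1/319) = 439/358 - 249/319 = 50899/114202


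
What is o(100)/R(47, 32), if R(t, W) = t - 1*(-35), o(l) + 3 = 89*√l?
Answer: 887/82 ≈ 10.817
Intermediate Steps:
o(l) = -3 + 89*√l
R(t, W) = 35 + t (R(t, W) = t + 35 = 35 + t)
o(100)/R(47, 32) = (-3 + 89*√100)/(35 + 47) = (-3 + 89*10)/82 = (-3 + 890)*(1/82) = 887*(1/82) = 887/82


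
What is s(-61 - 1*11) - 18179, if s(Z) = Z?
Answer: -18251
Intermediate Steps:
s(-61 - 1*11) - 18179 = (-61 - 1*11) - 18179 = (-61 - 11) - 18179 = -72 - 18179 = -18251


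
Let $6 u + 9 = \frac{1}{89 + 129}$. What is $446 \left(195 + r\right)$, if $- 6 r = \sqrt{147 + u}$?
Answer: $86970 - \frac{223 \sqrt{62233005}}{1962} \approx 86073.0$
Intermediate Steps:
$u = - \frac{1961}{1308}$ ($u = - \frac{3}{2} + \frac{1}{6 \left(89 + 129\right)} = - \frac{3}{2} + \frac{1}{6 \cdot 218} = - \frac{3}{2} + \frac{1}{6} \cdot \frac{1}{218} = - \frac{3}{2} + \frac{1}{1308} = - \frac{1961}{1308} \approx -1.4992$)
$r = - \frac{\sqrt{62233005}}{3924}$ ($r = - \frac{\sqrt{147 - \frac{1961}{1308}}}{6} = - \frac{\sqrt{\frac{190315}{1308}}}{6} = - \frac{\frac{1}{654} \sqrt{62233005}}{6} = - \frac{\sqrt{62233005}}{3924} \approx -2.0104$)
$446 \left(195 + r\right) = 446 \left(195 - \frac{\sqrt{62233005}}{3924}\right) = 86970 - \frac{223 \sqrt{62233005}}{1962}$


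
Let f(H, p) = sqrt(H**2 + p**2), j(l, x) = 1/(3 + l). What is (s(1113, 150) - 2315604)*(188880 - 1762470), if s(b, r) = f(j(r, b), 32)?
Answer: 3643811298360 - 524530*sqrt(23970817)/51 ≈ 3.6438e+12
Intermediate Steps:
s(b, r) = sqrt(1024 + (3 + r)**(-2)) (s(b, r) = sqrt((1/(3 + r))**2 + 32**2) = sqrt((3 + r)**(-2) + 1024) = sqrt(1024 + (3 + r)**(-2)))
(s(1113, 150) - 2315604)*(188880 - 1762470) = (sqrt(1024 + (3 + 150)**(-2)) - 2315604)*(188880 - 1762470) = (sqrt(1024 + 153**(-2)) - 2315604)*(-1573590) = (sqrt(1024 + 1/23409) - 2315604)*(-1573590) = (sqrt(23970817/23409) - 2315604)*(-1573590) = (sqrt(23970817)/153 - 2315604)*(-1573590) = (-2315604 + sqrt(23970817)/153)*(-1573590) = 3643811298360 - 524530*sqrt(23970817)/51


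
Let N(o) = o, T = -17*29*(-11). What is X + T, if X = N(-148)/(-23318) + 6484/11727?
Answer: 741536644093/136725093 ≈ 5423.6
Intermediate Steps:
T = 5423 (T = -493*(-11) = 5423)
X = 76464754/136725093 (X = -148/(-23318) + 6484/11727 = -148*(-1/23318) + 6484*(1/11727) = 74/11659 + 6484/11727 = 76464754/136725093 ≈ 0.55926)
X + T = 76464754/136725093 + 5423 = 741536644093/136725093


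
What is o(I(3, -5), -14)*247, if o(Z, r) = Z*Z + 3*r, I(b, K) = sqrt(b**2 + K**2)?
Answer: -1976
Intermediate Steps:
I(b, K) = sqrt(K**2 + b**2)
o(Z, r) = Z**2 + 3*r
o(I(3, -5), -14)*247 = ((sqrt((-5)**2 + 3**2))**2 + 3*(-14))*247 = ((sqrt(25 + 9))**2 - 42)*247 = ((sqrt(34))**2 - 42)*247 = (34 - 42)*247 = -8*247 = -1976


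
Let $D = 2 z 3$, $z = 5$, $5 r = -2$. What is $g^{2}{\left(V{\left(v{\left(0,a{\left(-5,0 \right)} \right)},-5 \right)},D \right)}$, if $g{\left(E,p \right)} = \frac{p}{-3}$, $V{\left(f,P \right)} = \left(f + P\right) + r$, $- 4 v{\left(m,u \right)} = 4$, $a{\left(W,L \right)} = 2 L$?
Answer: $100$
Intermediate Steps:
$r = - \frac{2}{5}$ ($r = \frac{1}{5} \left(-2\right) = - \frac{2}{5} \approx -0.4$)
$D = 30$ ($D = 2 \cdot 5 \cdot 3 = 10 \cdot 3 = 30$)
$v{\left(m,u \right)} = -1$ ($v{\left(m,u \right)} = \left(- \frac{1}{4}\right) 4 = -1$)
$V{\left(f,P \right)} = - \frac{2}{5} + P + f$ ($V{\left(f,P \right)} = \left(f + P\right) - \frac{2}{5} = \left(P + f\right) - \frac{2}{5} = - \frac{2}{5} + P + f$)
$g{\left(E,p \right)} = - \frac{p}{3}$ ($g{\left(E,p \right)} = p \left(- \frac{1}{3}\right) = - \frac{p}{3}$)
$g^{2}{\left(V{\left(v{\left(0,a{\left(-5,0 \right)} \right)},-5 \right)},D \right)} = \left(\left(- \frac{1}{3}\right) 30\right)^{2} = \left(-10\right)^{2} = 100$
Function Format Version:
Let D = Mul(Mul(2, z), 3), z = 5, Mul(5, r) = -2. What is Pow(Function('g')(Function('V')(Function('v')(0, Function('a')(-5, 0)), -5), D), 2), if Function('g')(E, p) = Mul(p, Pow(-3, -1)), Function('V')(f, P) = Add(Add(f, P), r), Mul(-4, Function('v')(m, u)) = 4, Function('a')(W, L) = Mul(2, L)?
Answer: 100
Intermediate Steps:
r = Rational(-2, 5) (r = Mul(Rational(1, 5), -2) = Rational(-2, 5) ≈ -0.40000)
D = 30 (D = Mul(Mul(2, 5), 3) = Mul(10, 3) = 30)
Function('v')(m, u) = -1 (Function('v')(m, u) = Mul(Rational(-1, 4), 4) = -1)
Function('V')(f, P) = Add(Rational(-2, 5), P, f) (Function('V')(f, P) = Add(Add(f, P), Rational(-2, 5)) = Add(Add(P, f), Rational(-2, 5)) = Add(Rational(-2, 5), P, f))
Function('g')(E, p) = Mul(Rational(-1, 3), p) (Function('g')(E, p) = Mul(p, Rational(-1, 3)) = Mul(Rational(-1, 3), p))
Pow(Function('g')(Function('V')(Function('v')(0, Function('a')(-5, 0)), -5), D), 2) = Pow(Mul(Rational(-1, 3), 30), 2) = Pow(-10, 2) = 100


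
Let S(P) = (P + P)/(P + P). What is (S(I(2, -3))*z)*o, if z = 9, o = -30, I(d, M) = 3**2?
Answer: -270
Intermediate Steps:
I(d, M) = 9
S(P) = 1 (S(P) = (2*P)/((2*P)) = (2*P)*(1/(2*P)) = 1)
(S(I(2, -3))*z)*o = (1*9)*(-30) = 9*(-30) = -270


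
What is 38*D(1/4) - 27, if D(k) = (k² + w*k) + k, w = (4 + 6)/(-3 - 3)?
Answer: -743/24 ≈ -30.958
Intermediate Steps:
w = -5/3 (w = 10/(-6) = 10*(-⅙) = -5/3 ≈ -1.6667)
D(k) = k² - 2*k/3 (D(k) = (k² - 5*k/3) + k = k² - 2*k/3)
38*D(1/4) - 27 = 38*((1/4)*(-2 + 3*(1/4))/3) - 27 = 38*((1*(¼))*(-2 + 3*(1*(¼)))/3) - 27 = 38*((⅓)*(¼)*(-2 + 3*(¼))) - 27 = 38*((⅓)*(¼)*(-2 + ¾)) - 27 = 38*((⅓)*(¼)*(-5/4)) - 27 = 38*(-5/48) - 27 = -95/24 - 27 = -743/24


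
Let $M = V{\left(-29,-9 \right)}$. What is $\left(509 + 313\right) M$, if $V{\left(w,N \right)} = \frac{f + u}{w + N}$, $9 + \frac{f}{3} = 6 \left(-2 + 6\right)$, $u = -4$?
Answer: $- \frac{16851}{19} \approx -886.89$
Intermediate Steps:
$f = 45$ ($f = -27 + 3 \cdot 6 \left(-2 + 6\right) = -27 + 3 \cdot 6 \cdot 4 = -27 + 3 \cdot 24 = -27 + 72 = 45$)
$V{\left(w,N \right)} = \frac{41}{N + w}$ ($V{\left(w,N \right)} = \frac{45 - 4}{w + N} = \frac{41}{N + w}$)
$M = - \frac{41}{38}$ ($M = \frac{41}{-9 - 29} = \frac{41}{-38} = 41 \left(- \frac{1}{38}\right) = - \frac{41}{38} \approx -1.0789$)
$\left(509 + 313\right) M = \left(509 + 313\right) \left(- \frac{41}{38}\right) = 822 \left(- \frac{41}{38}\right) = - \frac{16851}{19}$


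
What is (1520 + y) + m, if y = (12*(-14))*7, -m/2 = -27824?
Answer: 55992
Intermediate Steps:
m = 55648 (m = -2*(-27824) = 55648)
y = -1176 (y = -168*7 = -1176)
(1520 + y) + m = (1520 - 1176) + 55648 = 344 + 55648 = 55992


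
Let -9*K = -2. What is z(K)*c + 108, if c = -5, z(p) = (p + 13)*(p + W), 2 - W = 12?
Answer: 61108/81 ≈ 754.42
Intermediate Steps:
W = -10 (W = 2 - 1*12 = 2 - 12 = -10)
K = 2/9 (K = -⅑*(-2) = 2/9 ≈ 0.22222)
z(p) = (-10 + p)*(13 + p) (z(p) = (p + 13)*(p - 10) = (13 + p)*(-10 + p) = (-10 + p)*(13 + p))
z(K)*c + 108 = (-130 + (2/9)² + 3*(2/9))*(-5) + 108 = (-130 + 4/81 + ⅔)*(-5) + 108 = -10472/81*(-5) + 108 = 52360/81 + 108 = 61108/81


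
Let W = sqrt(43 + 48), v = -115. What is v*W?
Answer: -115*sqrt(91) ≈ -1097.0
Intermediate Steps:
W = sqrt(91) ≈ 9.5394
v*W = -115*sqrt(91)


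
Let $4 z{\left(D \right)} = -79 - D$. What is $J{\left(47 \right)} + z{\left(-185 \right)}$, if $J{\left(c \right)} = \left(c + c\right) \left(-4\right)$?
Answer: $- \frac{699}{2} \approx -349.5$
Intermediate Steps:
$z{\left(D \right)} = - \frac{79}{4} - \frac{D}{4}$ ($z{\left(D \right)} = \frac{-79 - D}{4} = - \frac{79}{4} - \frac{D}{4}$)
$J{\left(c \right)} = - 8 c$ ($J{\left(c \right)} = 2 c \left(-4\right) = - 8 c$)
$J{\left(47 \right)} + z{\left(-185 \right)} = \left(-8\right) 47 - - \frac{53}{2} = -376 + \left(- \frac{79}{4} + \frac{185}{4}\right) = -376 + \frac{53}{2} = - \frac{699}{2}$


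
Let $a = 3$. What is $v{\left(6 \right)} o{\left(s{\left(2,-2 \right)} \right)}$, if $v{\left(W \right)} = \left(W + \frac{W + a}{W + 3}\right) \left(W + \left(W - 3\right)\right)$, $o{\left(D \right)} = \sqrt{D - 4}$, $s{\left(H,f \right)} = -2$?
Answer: $63 i \sqrt{6} \approx 154.32 i$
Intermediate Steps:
$o{\left(D \right)} = \sqrt{-4 + D}$
$v{\left(W \right)} = \left(1 + W\right) \left(-3 + 2 W\right)$ ($v{\left(W \right)} = \left(W + \frac{W + 3}{W + 3}\right) \left(W + \left(W - 3\right)\right) = \left(W + \frac{3 + W}{3 + W}\right) \left(W + \left(W - 3\right)\right) = \left(W + 1\right) \left(W + \left(-3 + W\right)\right) = \left(1 + W\right) \left(-3 + 2 W\right)$)
$v{\left(6 \right)} o{\left(s{\left(2,-2 \right)} \right)} = \left(-3 - 6 + 2 \cdot 6^{2}\right) \sqrt{-4 - 2} = \left(-3 - 6 + 2 \cdot 36\right) \sqrt{-6} = \left(-3 - 6 + 72\right) i \sqrt{6} = 63 i \sqrt{6}$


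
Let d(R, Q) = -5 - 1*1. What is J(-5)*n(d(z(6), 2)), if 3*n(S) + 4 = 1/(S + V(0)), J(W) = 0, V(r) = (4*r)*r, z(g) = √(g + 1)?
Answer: 0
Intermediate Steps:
z(g) = √(1 + g)
d(R, Q) = -6 (d(R, Q) = -5 - 1 = -6)
V(r) = 4*r²
n(S) = -4/3 + 1/(3*S) (n(S) = -4/3 + 1/(3*(S + 4*0²)) = -4/3 + 1/(3*(S + 4*0)) = -4/3 + 1/(3*(S + 0)) = -4/3 + 1/(3*S))
J(-5)*n(d(z(6), 2)) = 0*((⅓)*(1 - 4*(-6))/(-6)) = 0*((⅓)*(-⅙)*(1 + 24)) = 0*((⅓)*(-⅙)*25) = 0*(-25/18) = 0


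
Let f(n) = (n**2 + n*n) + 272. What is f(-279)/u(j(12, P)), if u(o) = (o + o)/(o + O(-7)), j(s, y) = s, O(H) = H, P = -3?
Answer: 389885/12 ≈ 32490.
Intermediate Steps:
u(o) = 2*o/(-7 + o) (u(o) = (o + o)/(o - 7) = (2*o)/(-7 + o) = 2*o/(-7 + o))
f(n) = 272 + 2*n**2 (f(n) = (n**2 + n**2) + 272 = 2*n**2 + 272 = 272 + 2*n**2)
f(-279)/u(j(12, P)) = (272 + 2*(-279)**2)/((2*12/(-7 + 12))) = (272 + 2*77841)/((2*12/5)) = (272 + 155682)/((2*12*(1/5))) = 155954/(24/5) = 155954*(5/24) = 389885/12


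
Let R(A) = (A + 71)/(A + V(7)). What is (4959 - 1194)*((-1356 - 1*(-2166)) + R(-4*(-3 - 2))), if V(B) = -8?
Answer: 12312805/4 ≈ 3.0782e+6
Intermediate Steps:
R(A) = (71 + A)/(-8 + A) (R(A) = (A + 71)/(A - 8) = (71 + A)/(-8 + A))
(4959 - 1194)*((-1356 - 1*(-2166)) + R(-4*(-3 - 2))) = (4959 - 1194)*((-1356 - 1*(-2166)) + (71 - 4*(-3 - 2))/(-8 - 4*(-3 - 2))) = 3765*((-1356 + 2166) + (71 - 4*(-5))/(-8 - 4*(-5))) = 3765*(810 + (71 + 20)/(-8 + 20)) = 3765*(810 + 91/12) = 3765*(9811/12) = 12312805/4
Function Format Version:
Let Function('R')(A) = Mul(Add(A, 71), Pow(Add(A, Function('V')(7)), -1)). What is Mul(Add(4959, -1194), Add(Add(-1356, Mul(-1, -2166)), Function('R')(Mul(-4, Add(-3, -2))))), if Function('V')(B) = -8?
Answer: Rational(12312805, 4) ≈ 3.0782e+6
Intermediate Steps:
Function('R')(A) = Mul(Pow(Add(-8, A), -1), Add(71, A)) (Function('R')(A) = Mul(Add(A, 71), Pow(Add(A, -8), -1)) = Mul(Add(71, A), Pow(Add(-8, A), -1)) = Mul(Pow(Add(-8, A), -1), Add(71, A)))
Mul(Add(4959, -1194), Add(Add(-1356, Mul(-1, -2166)), Function('R')(Mul(-4, Add(-3, -2))))) = Mul(Add(4959, -1194), Add(Add(-1356, Mul(-1, -2166)), Mul(Pow(Add(-8, Mul(-4, Add(-3, -2))), -1), Add(71, Mul(-4, Add(-3, -2)))))) = Mul(3765, Add(Add(-1356, 2166), Mul(Pow(Add(-8, Mul(-4, -5)), -1), Add(71, Mul(-4, -5))))) = Mul(3765, Add(810, Mul(Pow(Add(-8, 20), -1), Add(71, 20)))) = Mul(3765, Add(810, Mul(Pow(12, -1), 91))) = Mul(3765, Add(810, Mul(Rational(1, 12), 91))) = Mul(3765, Add(810, Rational(91, 12))) = Mul(3765, Rational(9811, 12)) = Rational(12312805, 4)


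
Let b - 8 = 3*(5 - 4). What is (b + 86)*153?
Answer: 14841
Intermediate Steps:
b = 11 (b = 8 + 3*(5 - 4) = 8 + 3*1 = 8 + 3 = 11)
(b + 86)*153 = (11 + 86)*153 = 97*153 = 14841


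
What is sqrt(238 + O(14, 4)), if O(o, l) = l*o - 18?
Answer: 2*sqrt(69) ≈ 16.613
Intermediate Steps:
O(o, l) = -18 + l*o
sqrt(238 + O(14, 4)) = sqrt(238 + (-18 + 4*14)) = sqrt(238 + (-18 + 56)) = sqrt(238 + 38) = sqrt(276) = 2*sqrt(69)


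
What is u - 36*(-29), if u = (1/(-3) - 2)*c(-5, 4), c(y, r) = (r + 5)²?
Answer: 855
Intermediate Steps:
c(y, r) = (5 + r)²
u = -189 (u = (1/(-3) - 2)*(5 + 4)² = (-⅓ - 2)*9² = -7/3*81 = -189)
u - 36*(-29) = -189 - 36*(-29) = -189 + 1044 = 855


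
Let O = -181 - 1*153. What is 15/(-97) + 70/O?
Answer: -5900/16199 ≈ -0.36422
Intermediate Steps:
O = -334 (O = -181 - 153 = -334)
15/(-97) + 70/O = 15/(-97) + 70/(-334) = 15*(-1/97) + 70*(-1/334) = -15/97 - 35/167 = -5900/16199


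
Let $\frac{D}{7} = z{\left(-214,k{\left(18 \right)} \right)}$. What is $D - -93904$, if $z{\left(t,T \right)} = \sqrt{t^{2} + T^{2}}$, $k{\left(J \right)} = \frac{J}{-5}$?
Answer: $93904 + \frac{14 \sqrt{286306}}{5} \approx 95402.0$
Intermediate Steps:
$k{\left(J \right)} = - \frac{J}{5}$ ($k{\left(J \right)} = J \left(- \frac{1}{5}\right) = - \frac{J}{5}$)
$z{\left(t,T \right)} = \sqrt{T^{2} + t^{2}}$
$D = \frac{14 \sqrt{286306}}{5}$ ($D = 7 \sqrt{\left(\left(- \frac{1}{5}\right) 18\right)^{2} + \left(-214\right)^{2}} = 7 \sqrt{\left(- \frac{18}{5}\right)^{2} + 45796} = 7 \sqrt{\frac{324}{25} + 45796} = 7 \sqrt{\frac{1145224}{25}} = 7 \frac{2 \sqrt{286306}}{5} = \frac{14 \sqrt{286306}}{5} \approx 1498.2$)
$D - -93904 = \frac{14 \sqrt{286306}}{5} - -93904 = \frac{14 \sqrt{286306}}{5} + 93904 = 93904 + \frac{14 \sqrt{286306}}{5}$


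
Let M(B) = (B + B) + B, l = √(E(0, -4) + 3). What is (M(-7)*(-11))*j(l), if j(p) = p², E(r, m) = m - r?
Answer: -231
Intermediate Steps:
l = I (l = √((-4 - 1*0) + 3) = √((-4 + 0) + 3) = √(-4 + 3) = √(-1) = I ≈ 1.0*I)
M(B) = 3*B (M(B) = 2*B + B = 3*B)
(M(-7)*(-11))*j(l) = ((3*(-7))*(-11))*I² = -21*(-11)*(-1) = 231*(-1) = -231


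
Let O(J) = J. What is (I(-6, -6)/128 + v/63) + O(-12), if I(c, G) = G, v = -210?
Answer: -2953/192 ≈ -15.380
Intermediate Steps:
(I(-6, -6)/128 + v/63) + O(-12) = (-6/128 - 210/63) - 12 = (-6*1/128 - 210*1/63) - 12 = (-3/64 - 10/3) - 12 = -649/192 - 12 = -2953/192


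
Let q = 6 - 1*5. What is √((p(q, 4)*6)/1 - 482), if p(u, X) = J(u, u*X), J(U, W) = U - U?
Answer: I*√482 ≈ 21.954*I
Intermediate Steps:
q = 1 (q = 6 - 5 = 1)
J(U, W) = 0
p(u, X) = 0
√((p(q, 4)*6)/1 - 482) = √((0*6)/1 - 482) = √(0*1 - 482) = √(0 - 482) = √(-482) = I*√482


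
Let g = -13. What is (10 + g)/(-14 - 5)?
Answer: 3/19 ≈ 0.15789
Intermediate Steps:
(10 + g)/(-14 - 5) = (10 - 13)/(-14 - 5) = -3/(-19) = -3*(-1/19) = 3/19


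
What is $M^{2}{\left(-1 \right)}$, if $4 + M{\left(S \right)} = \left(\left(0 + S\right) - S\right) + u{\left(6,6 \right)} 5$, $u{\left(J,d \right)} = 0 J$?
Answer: $16$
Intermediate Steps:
$u{\left(J,d \right)} = 0$
$M{\left(S \right)} = -4$ ($M{\left(S \right)} = -4 + \left(\left(\left(0 + S\right) - S\right) + 0 \cdot 5\right) = -4 + \left(\left(S - S\right) + 0\right) = -4 + \left(0 + 0\right) = -4 + 0 = -4$)
$M^{2}{\left(-1 \right)} = \left(-4\right)^{2} = 16$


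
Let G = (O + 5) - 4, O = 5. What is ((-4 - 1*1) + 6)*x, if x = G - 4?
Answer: 2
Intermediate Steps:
G = 6 (G = (5 + 5) - 4 = 10 - 4 = 6)
x = 2 (x = 6 - 4 = 2)
((-4 - 1*1) + 6)*x = ((-4 - 1*1) + 6)*2 = ((-4 - 1) + 6)*2 = (-5 + 6)*2 = 1*2 = 2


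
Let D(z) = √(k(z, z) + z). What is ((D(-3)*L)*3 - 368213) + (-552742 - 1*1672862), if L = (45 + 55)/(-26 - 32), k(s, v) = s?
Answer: -2593817 - 150*I*√6/29 ≈ -2.5938e+6 - 12.67*I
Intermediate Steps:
L = -50/29 (L = 100/(-58) = 100*(-1/58) = -50/29 ≈ -1.7241)
D(z) = √2*√z (D(z) = √(z + z) = √(2*z) = √2*√z)
((D(-3)*L)*3 - 368213) + (-552742 - 1*1672862) = (((√2*√(-3))*(-50/29))*3 - 368213) + (-552742 - 1*1672862) = (((√2*(I*√3))*(-50/29))*3 - 368213) + (-552742 - 1672862) = (((I*√6)*(-50/29))*3 - 368213) - 2225604 = (-50*I*√6/29*3 - 368213) - 2225604 = (-150*I*√6/29 - 368213) - 2225604 = (-368213 - 150*I*√6/29) - 2225604 = -2593817 - 150*I*√6/29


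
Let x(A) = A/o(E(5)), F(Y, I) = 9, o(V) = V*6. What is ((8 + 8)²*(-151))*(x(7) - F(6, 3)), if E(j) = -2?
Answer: 1111360/3 ≈ 3.7045e+5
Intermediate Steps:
o(V) = 6*V
x(A) = -A/12 (x(A) = A/((6*(-2))) = A/(-12) = A*(-1/12) = -A/12)
((8 + 8)²*(-151))*(x(7) - F(6, 3)) = ((8 + 8)²*(-151))*(-1/12*7 - 1*9) = (16²*(-151))*(-7/12 - 9) = (256*(-151))*(-115/12) = -38656*(-115/12) = 1111360/3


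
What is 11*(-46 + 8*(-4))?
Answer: -858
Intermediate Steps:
11*(-46 + 8*(-4)) = 11*(-46 - 32) = 11*(-78) = -858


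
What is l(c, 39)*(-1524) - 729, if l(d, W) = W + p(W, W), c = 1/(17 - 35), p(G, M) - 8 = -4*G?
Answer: 165387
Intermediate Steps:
p(G, M) = 8 - 4*G
c = -1/18 (c = 1/(-18) = -1/18 ≈ -0.055556)
l(d, W) = 8 - 3*W (l(d, W) = W + (8 - 4*W) = 8 - 3*W)
l(c, 39)*(-1524) - 729 = (8 - 3*39)*(-1524) - 729 = (8 - 117)*(-1524) - 729 = -109*(-1524) - 729 = 166116 - 729 = 165387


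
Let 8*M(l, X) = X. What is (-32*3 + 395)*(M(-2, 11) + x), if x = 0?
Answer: 3289/8 ≈ 411.13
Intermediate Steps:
M(l, X) = X/8
(-32*3 + 395)*(M(-2, 11) + x) = (-32*3 + 395)*((⅛)*11 + 0) = (-96 + 395)*(11/8 + 0) = 299*(11/8) = 3289/8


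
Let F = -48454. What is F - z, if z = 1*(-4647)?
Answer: -43807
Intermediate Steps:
z = -4647
F - z = -48454 - 1*(-4647) = -48454 + 4647 = -43807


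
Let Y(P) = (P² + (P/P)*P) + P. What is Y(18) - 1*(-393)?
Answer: 753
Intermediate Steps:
Y(P) = P² + 2*P (Y(P) = (P² + 1*P) + P = (P² + P) + P = (P + P²) + P = P² + 2*P)
Y(18) - 1*(-393) = 18*(2 + 18) - 1*(-393) = 18*20 + 393 = 360 + 393 = 753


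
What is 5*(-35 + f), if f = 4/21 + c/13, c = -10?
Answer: -48565/273 ≈ -177.89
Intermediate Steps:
f = -158/273 (f = 4/21 - 10/13 = -158/273 ≈ -0.57875)
5*(-35 + f) = 5*(-35 - 158/273) = 5*(-9713/273) = -48565/273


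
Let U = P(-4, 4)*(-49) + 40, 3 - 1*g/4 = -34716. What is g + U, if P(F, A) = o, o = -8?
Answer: 139308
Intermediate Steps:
g = 138876 (g = 12 - 4*(-34716) = 12 + 138864 = 138876)
P(F, A) = -8
U = 432 (U = -8*(-49) + 40 = 392 + 40 = 432)
g + U = 138876 + 432 = 139308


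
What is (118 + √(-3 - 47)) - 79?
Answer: 39 + 5*I*√2 ≈ 39.0 + 7.0711*I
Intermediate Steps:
(118 + √(-3 - 47)) - 79 = (118 + √(-50)) - 79 = (118 + 5*I*√2) - 79 = 39 + 5*I*√2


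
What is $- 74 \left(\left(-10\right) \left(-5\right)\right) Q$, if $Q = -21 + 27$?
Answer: $-22200$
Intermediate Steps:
$Q = 6$
$- 74 \left(\left(-10\right) \left(-5\right)\right) Q = - 74 \left(\left(-10\right) \left(-5\right)\right) 6 = \left(-74\right) 50 \cdot 6 = \left(-3700\right) 6 = -22200$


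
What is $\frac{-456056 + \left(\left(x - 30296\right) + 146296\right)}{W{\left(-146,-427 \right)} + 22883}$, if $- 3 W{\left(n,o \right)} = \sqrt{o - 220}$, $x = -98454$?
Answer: $- \frac{45154909485}{2356342924} - \frac{657765 i \sqrt{647}}{2356342924} \approx -19.163 - 0.0071004 i$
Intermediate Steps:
$W{\left(n,o \right)} = - \frac{\sqrt{-220 + o}}{3}$ ($W{\left(n,o \right)} = - \frac{\sqrt{o - 220}}{3} = - \frac{\sqrt{-220 + o}}{3}$)
$\frac{-456056 + \left(\left(x - 30296\right) + 146296\right)}{W{\left(-146,-427 \right)} + 22883} = \frac{-456056 + \left(\left(-98454 - 30296\right) + 146296\right)}{- \frac{\sqrt{-220 - 427}}{3} + 22883} = \frac{-456056 + \left(-128750 + 146296\right)}{- \frac{\sqrt{-647}}{3} + 22883} = \frac{-456056 + 17546}{- \frac{i \sqrt{647}}{3} + 22883} = - \frac{438510}{- \frac{i \sqrt{647}}{3} + 22883} = - \frac{438510}{22883 - \frac{i \sqrt{647}}{3}}$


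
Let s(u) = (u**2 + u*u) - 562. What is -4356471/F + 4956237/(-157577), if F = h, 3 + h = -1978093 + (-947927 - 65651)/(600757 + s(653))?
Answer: -4415917877433797597/150969282522263534 ≈ -29.250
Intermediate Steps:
s(u) = -562 + 2*u**2 (s(u) = (u**2 + u**2) - 562 = 2*u**2 - 562 = -562 + 2*u**2)
h = -2874200216826/1453013 (h = -3 + (-1978093 + (-947927 - 65651)/(600757 + (-562 + 2*653**2))) = -3 + (-1978093 - 1013578/(600757 + (-562 + 2*426409))) = -3 + (-1978093 - 1013578/(600757 + (-562 + 852818))) = -3 + (-1978093 - 1013578/(600757 + 852256)) = -3 + (-1978093 - 1013578/1453013) = -3 - 2874195857787/1453013 = -2874200216826/1453013 ≈ -1.9781e+6)
F = -2874200216826/1453013 ≈ -1.9781e+6
-4356471/F + 4956237/(-157577) = -4356471/(-2874200216826/1453013) + 4956237/(-157577) = -4356471*(-1453013/2874200216826) + 4956237*(-1/157577) = 2110002999041/958066738942 - 4956237/157577 = -4415917877433797597/150969282522263534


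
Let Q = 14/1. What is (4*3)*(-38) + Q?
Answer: -442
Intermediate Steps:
Q = 14 (Q = 14*1 = 14)
(4*3)*(-38) + Q = (4*3)*(-38) + 14 = 12*(-38) + 14 = -456 + 14 = -442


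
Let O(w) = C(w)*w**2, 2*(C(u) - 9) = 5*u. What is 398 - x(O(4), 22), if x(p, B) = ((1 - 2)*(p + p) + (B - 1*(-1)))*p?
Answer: 178238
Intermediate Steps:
C(u) = 9 + 5*u/2 (C(u) = 9 + (5*u)/2 = 9 + 5*u/2)
O(w) = w**2*(9 + 5*w/2) (O(w) = (9 + 5*w/2)*w**2 = w**2*(9 + 5*w/2))
x(p, B) = p*(1 + B - 2*p) (x(p, B) = (-2*p + (B + 1))*p = (-2*p + (1 + B))*p = (1 + B - 2*p)*p = p*(1 + B - 2*p))
398 - x(O(4), 22) = 398 - (1/2)*4**2*(18 + 5*4)*(1 + 22 - 4**2*(18 + 5*4)) = 398 - (1/2)*16*(18 + 20)*(1 + 22 - 16*(18 + 20)) = 398 - (1/2)*16*38*(1 + 22 - 16*38) = 398 - 304*(1 + 22 - 2*304) = 398 - 304*(1 + 22 - 608) = 398 - 304*(-585) = 398 - 1*(-177840) = 398 + 177840 = 178238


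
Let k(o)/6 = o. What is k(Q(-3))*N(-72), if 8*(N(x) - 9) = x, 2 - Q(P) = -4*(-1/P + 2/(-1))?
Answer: 0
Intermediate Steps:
Q(P) = -6 - 4/P (Q(P) = 2 - (-4)*(-1/P + 2/(-1)) = 2 - (-4)*(-1/P + 2*(-1)) = 2 - (-4)*(-1/P - 2) = 2 - (-4)*(-2 - 1/P) = 2 - (8 + 4/P) = 2 + (-8 - 4/P) = -6 - 4/P)
N(x) = 9 + x/8
k(o) = 6*o
k(Q(-3))*N(-72) = (6*(-6 - 4/(-3)))*(9 + (1/8)*(-72)) = (6*(-6 - 4*(-1/3)))*(9 - 9) = (6*(-6 + 4/3))*0 = (6*(-14/3))*0 = -28*0 = 0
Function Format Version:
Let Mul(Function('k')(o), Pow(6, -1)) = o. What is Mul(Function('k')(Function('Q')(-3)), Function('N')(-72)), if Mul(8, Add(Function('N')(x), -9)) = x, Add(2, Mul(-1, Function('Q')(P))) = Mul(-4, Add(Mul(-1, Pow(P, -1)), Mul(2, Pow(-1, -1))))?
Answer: 0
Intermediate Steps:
Function('Q')(P) = Add(-6, Mul(-4, Pow(P, -1))) (Function('Q')(P) = Add(2, Mul(-1, Mul(-4, Add(Mul(-1, Pow(P, -1)), Mul(2, Pow(-1, -1)))))) = Add(2, Mul(-1, Mul(-4, Add(Mul(-1, Pow(P, -1)), Mul(2, -1))))) = Add(2, Mul(-1, Mul(-4, Add(Mul(-1, Pow(P, -1)), -2)))) = Add(2, Mul(-1, Mul(-4, Add(-2, Mul(-1, Pow(P, -1)))))) = Add(2, Mul(-1, Add(8, Mul(4, Pow(P, -1))))) = Add(2, Add(-8, Mul(-4, Pow(P, -1)))) = Add(-6, Mul(-4, Pow(P, -1))))
Function('N')(x) = Add(9, Mul(Rational(1, 8), x))
Function('k')(o) = Mul(6, o)
Mul(Function('k')(Function('Q')(-3)), Function('N')(-72)) = Mul(Mul(6, Add(-6, Mul(-4, Pow(-3, -1)))), Add(9, Mul(Rational(1, 8), -72))) = Mul(Mul(6, Add(-6, Mul(-4, Rational(-1, 3)))), Add(9, -9)) = Mul(Mul(6, Add(-6, Rational(4, 3))), 0) = Mul(Mul(6, Rational(-14, 3)), 0) = Mul(-28, 0) = 0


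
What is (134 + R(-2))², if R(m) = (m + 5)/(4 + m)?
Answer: 73441/4 ≈ 18360.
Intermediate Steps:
R(m) = (5 + m)/(4 + m)
(134 + R(-2))² = (134 + (5 - 2)/(4 - 2))² = (134 + 3/2)² = (271/2)² = 73441/4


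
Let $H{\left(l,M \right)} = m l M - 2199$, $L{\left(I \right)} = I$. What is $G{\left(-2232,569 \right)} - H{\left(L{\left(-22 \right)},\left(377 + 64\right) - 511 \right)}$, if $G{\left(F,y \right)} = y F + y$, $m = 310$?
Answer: $-1744640$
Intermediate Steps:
$G{\left(F,y \right)} = y + F y$ ($G{\left(F,y \right)} = F y + y = y + F y$)
$H{\left(l,M \right)} = -2199 + 310 M l$ ($H{\left(l,M \right)} = 310 l M - 2199 = 310 M l - 2199 = -2199 + 310 M l$)
$G{\left(-2232,569 \right)} - H{\left(L{\left(-22 \right)},\left(377 + 64\right) - 511 \right)} = 569 \left(1 - 2232\right) - \left(-2199 + 310 \left(\left(377 + 64\right) - 511\right) \left(-22\right)\right) = 569 \left(-2231\right) - \left(-2199 + 310 \left(441 - 511\right) \left(-22\right)\right) = -1269439 - \left(-2199 + 310 \left(-70\right) \left(-22\right)\right) = -1269439 - \left(-2199 + 477400\right) = -1269439 - 475201 = -1744640$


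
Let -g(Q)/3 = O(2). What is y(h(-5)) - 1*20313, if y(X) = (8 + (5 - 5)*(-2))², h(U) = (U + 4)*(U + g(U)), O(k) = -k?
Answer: -20249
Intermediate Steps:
g(Q) = 6 (g(Q) = -(-3)*2 = -3*(-2) = 6)
h(U) = (4 + U)*(6 + U) (h(U) = (U + 4)*(U + 6) = (4 + U)*(6 + U))
y(X) = 64 (y(X) = (8 + 0*(-2))² = (8 + 0)² = 8² = 64)
y(h(-5)) - 1*20313 = 64 - 1*20313 = 64 - 20313 = -20249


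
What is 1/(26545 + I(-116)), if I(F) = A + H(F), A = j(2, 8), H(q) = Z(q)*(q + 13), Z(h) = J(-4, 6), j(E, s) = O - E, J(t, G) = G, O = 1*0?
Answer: 1/25925 ≈ 3.8573e-5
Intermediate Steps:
O = 0
j(E, s) = -E (j(E, s) = 0 - E = -E)
Z(h) = 6
H(q) = 78 + 6*q (H(q) = 6*(q + 13) = 6*(13 + q) = 78 + 6*q)
A = -2 (A = -1*2 = -2)
I(F) = 76 + 6*F (I(F) = -2 + (78 + 6*F) = 76 + 6*F)
1/(26545 + I(-116)) = 1/(26545 + (76 + 6*(-116))) = 1/(26545 + (76 - 696)) = 1/(26545 - 620) = 1/25925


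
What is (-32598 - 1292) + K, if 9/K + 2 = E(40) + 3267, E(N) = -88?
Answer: -11963169/353 ≈ -33890.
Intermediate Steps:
K = 1/353 (K = 9/(-2 + (-88 + 3267)) = 9/(-2 + 3179) = 9/3177 = 9*(1/3177) = 1/353 ≈ 0.0028329)
(-32598 - 1292) + K = (-32598 - 1292) + 1/353 = -33890 + 1/353 = -11963169/353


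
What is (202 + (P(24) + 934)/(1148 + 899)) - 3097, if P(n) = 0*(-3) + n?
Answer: -5925107/2047 ≈ -2894.5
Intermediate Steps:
P(n) = n (P(n) = 0 + n = n)
(202 + (P(24) + 934)/(1148 + 899)) - 3097 = (202 + (24 + 934)/(1148 + 899)) - 3097 = (202 + 958/2047) - 3097 = 414452/2047 - 3097 = -5925107/2047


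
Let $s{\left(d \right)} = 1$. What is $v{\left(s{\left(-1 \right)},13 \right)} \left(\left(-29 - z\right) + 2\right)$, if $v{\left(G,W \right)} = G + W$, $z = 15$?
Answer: $-588$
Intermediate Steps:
$v{\left(s{\left(-1 \right)},13 \right)} \left(\left(-29 - z\right) + 2\right) = \left(1 + 13\right) \left(\left(-29 - 15\right) + 2\right) = 14 \left(\left(-29 - 15\right) + 2\right) = 14 \left(-44 + 2\right) = 14 \left(-42\right) = -588$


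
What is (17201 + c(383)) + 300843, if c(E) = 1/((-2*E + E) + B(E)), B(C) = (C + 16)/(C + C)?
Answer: 93180212310/292979 ≈ 3.1804e+5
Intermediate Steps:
B(C) = (16 + C)/(2*C) (B(C) = (16 + C)/((2*C)) = (16 + C)*(1/(2*C)) = (16 + C)/(2*C))
c(E) = 1/(-E + (16 + E)/(2*E)) (c(E) = 1/((-2*E + E) + (16 + E)/(2*E)) = 1/(-E + (16 + E)/(2*E)))
(17201 + c(383)) + 300843 = (17201 + 2*383/(16 + 383 - 2*383²)) + 300843 = (17201 + 2*383/(16 + 383 - 2*146689)) + 300843 = (17201 + 2*383/(16 + 383 - 293378)) + 300843 = (17201 + 2*383/(-292979)) + 300843 = (17201 + 2*383*(-1/292979)) + 300843 = (17201 - 766/292979) + 300843 = 5039531013/292979 + 300843 = 93180212310/292979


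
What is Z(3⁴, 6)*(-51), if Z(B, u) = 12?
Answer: -612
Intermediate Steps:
Z(3⁴, 6)*(-51) = 12*(-51) = -612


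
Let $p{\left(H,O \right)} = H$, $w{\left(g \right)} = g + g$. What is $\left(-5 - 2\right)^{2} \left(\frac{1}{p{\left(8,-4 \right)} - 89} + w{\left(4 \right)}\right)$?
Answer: $\frac{31703}{81} \approx 391.4$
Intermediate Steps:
$w{\left(g \right)} = 2 g$
$\left(-5 - 2\right)^{2} \left(\frac{1}{p{\left(8,-4 \right)} - 89} + w{\left(4 \right)}\right) = \left(-5 - 2\right)^{2} \left(\frac{1}{8 - 89} + 2 \cdot 4\right) = \left(-7\right)^{2} \left(\frac{1}{-81} + 8\right) = 49 \left(- \frac{1}{81} + 8\right) = 49 \cdot \frac{647}{81} = \frac{31703}{81}$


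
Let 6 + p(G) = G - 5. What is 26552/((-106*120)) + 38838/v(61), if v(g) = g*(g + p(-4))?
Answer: 26219653/2230770 ≈ 11.754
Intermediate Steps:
p(G) = -11 + G (p(G) = -6 + (G - 5) = -6 + (-5 + G) = -11 + G)
v(g) = g*(-15 + g) (v(g) = g*(g + (-11 - 4)) = g*(g - 15) = g*(-15 + g))
26552/((-106*120)) + 38838/v(61) = 26552/((-106*120)) + 38838/((61*(-15 + 61))) = 26552/(-12720) + 38838/((61*46)) = 26552*(-1/12720) + 38838/2806 = -3319/1590 + 38838*(1/2806) = -3319/1590 + 19419/1403 = 26219653/2230770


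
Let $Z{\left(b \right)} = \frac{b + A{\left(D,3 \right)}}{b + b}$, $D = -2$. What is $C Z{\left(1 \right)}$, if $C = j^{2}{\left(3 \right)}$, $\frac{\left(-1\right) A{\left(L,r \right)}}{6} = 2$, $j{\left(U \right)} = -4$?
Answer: $-88$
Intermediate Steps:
$A{\left(L,r \right)} = -12$ ($A{\left(L,r \right)} = \left(-6\right) 2 = -12$)
$Z{\left(b \right)} = \frac{-12 + b}{2 b}$ ($Z{\left(b \right)} = \frac{b - 12}{b + b} = \frac{-12 + b}{2 b}$)
$C = 16$ ($C = \left(-4\right)^{2} = 16$)
$C Z{\left(1 \right)} = 16 \frac{-12 + 1}{2 \cdot 1} = 16 \cdot \frac{1}{2} \cdot 1 \left(-11\right) = 16 \left(- \frac{11}{2}\right) = -88$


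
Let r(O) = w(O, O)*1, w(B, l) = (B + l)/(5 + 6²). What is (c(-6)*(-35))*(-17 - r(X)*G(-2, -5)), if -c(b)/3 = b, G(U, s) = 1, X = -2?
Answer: 436590/41 ≈ 10649.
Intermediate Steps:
w(B, l) = B/41 + l/41 (w(B, l) = (B + l)/(5 + 36) = (B + l)/41 = (B + l)*(1/41) = B/41 + l/41)
r(O) = 2*O/41 (r(O) = (O/41 + O/41)*1 = (2*O/41)*1 = 2*O/41)
c(b) = -3*b
(c(-6)*(-35))*(-17 - r(X)*G(-2, -5)) = (-3*(-6)*(-35))*(-17 - (2/41)*(-2)) = (18*(-35))*(-17 - (-4)/41) = -630*(-17 - 1*(-4/41)) = -630*(-17 + 4/41) = -630*(-693/41) = 436590/41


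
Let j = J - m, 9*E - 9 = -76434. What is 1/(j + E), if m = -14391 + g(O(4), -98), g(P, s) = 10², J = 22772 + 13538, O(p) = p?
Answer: 3/126328 ≈ 2.3748e-5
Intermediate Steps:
E = -25475/3 (E = 1 + (⅑)*(-76434) = 1 - 25478/3 = -25475/3 ≈ -8491.7)
J = 36310
g(P, s) = 100
m = -14291 (m = -14391 + 100 = -14291)
j = 50601 (j = 36310 - 1*(-14291) = 36310 + 14291 = 50601)
1/(j + E) = 1/(50601 - 25475/3) = 1/(126328/3) = 3/126328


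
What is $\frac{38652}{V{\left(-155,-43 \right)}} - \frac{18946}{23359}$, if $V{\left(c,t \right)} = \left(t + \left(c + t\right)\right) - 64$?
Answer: $- \frac{908650598}{7124495} \approx -127.54$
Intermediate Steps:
$V{\left(c,t \right)} = -64 + c + 2 t$ ($V{\left(c,t \right)} = \left(c + 2 t\right) - 64 = -64 + c + 2 t$)
$\frac{38652}{V{\left(-155,-43 \right)}} - \frac{18946}{23359} = \frac{38652}{-64 - 155 + 2 \left(-43\right)} - \frac{18946}{23359} = \frac{38652}{-64 - 155 - 86} - \frac{18946}{23359} = \frac{38652}{-305} - \frac{18946}{23359} = 38652 \left(- \frac{1}{305}\right) - \frac{18946}{23359} = - \frac{38652}{305} - \frac{18946}{23359} = - \frac{908650598}{7124495}$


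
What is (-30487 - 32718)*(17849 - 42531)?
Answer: 1560025810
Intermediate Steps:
(-30487 - 32718)*(17849 - 42531) = -63205*(-24682) = 1560025810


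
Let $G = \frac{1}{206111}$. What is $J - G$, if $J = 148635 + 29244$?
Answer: $\frac{36662818568}{206111} \approx 1.7788 \cdot 10^{5}$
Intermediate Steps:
$J = 177879$
$G = \frac{1}{206111} \approx 4.8518 \cdot 10^{-6}$
$J - G = 177879 - \frac{1}{206111} = \frac{36662818568}{206111}$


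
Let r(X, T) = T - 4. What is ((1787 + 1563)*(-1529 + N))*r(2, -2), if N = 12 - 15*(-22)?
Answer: 23858700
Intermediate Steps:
r(X, T) = -4 + T
N = 342 (N = 12 + 330 = 342)
((1787 + 1563)*(-1529 + N))*r(2, -2) = ((1787 + 1563)*(-1529 + 342))*(-4 - 2) = (3350*(-1187))*(-6) = -3976450*(-6) = 23858700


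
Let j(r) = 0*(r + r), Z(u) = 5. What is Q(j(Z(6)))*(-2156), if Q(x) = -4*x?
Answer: 0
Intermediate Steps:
j(r) = 0 (j(r) = 0*(2*r) = 0)
Q(j(Z(6)))*(-2156) = -4*0*(-2156) = 0*(-2156) = 0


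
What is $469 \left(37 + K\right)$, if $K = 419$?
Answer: $213864$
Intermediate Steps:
$469 \left(37 + K\right) = 469 \left(37 + 419\right) = 469 \cdot 456 = 213864$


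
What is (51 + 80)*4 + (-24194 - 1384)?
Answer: -25054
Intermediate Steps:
(51 + 80)*4 + (-24194 - 1384) = 131*4 - 25578 = 524 - 25578 = -25054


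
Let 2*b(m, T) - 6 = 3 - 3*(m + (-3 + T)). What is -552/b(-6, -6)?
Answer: -184/9 ≈ -20.444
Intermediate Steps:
b(m, T) = 9 - 3*T/2 - 3*m/2 (b(m, T) = 3 + (3 - 3*(m + (-3 + T)))/2 = 3 + (3 - 3*(-3 + T + m))/2 = 3 + (3 - (-9 + 3*T + 3*m))/2 = 3 + (3 + (9 - 3*T - 3*m))/2 = 3 + (12 - 3*T - 3*m)/2 = 3 + (6 - 3*T/2 - 3*m/2) = 9 - 3*T/2 - 3*m/2)
-552/b(-6, -6) = -552/(9 - 3/2*(-6) - 3/2*(-6)) = -552/(9 + 9 + 9) = -552/27 = -552*1/27 = -184/9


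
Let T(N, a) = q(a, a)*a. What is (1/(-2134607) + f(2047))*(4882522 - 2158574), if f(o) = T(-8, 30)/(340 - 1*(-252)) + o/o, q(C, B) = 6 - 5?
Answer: 452081719348747/157960918 ≈ 2.8620e+6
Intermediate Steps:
q(C, B) = 1
T(N, a) = a (T(N, a) = 1*a = a)
f(o) = 311/296 (f(o) = 30/(340 - 1*(-252)) + o/o = 30/(340 + 252) + 1 = 30/592 + 1 = 30*(1/592) + 1 = 15/296 + 1 = 311/296)
(1/(-2134607) + f(2047))*(4882522 - 2158574) = (1/(-2134607) + 311/296)*(4882522 - 2158574) = (-1/2134607 + 311/296)*2723948 = (663862481/631843672)*2723948 = 452081719348747/157960918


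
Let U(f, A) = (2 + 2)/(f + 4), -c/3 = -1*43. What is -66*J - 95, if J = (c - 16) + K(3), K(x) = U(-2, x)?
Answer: -7685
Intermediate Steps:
c = 129 (c = -(-3)*43 = -3*(-43) = 129)
U(f, A) = 4/(4 + f)
K(x) = 2 (K(x) = 4/(4 - 2) = 4/2 = 4*(1/2) = 2)
J = 115 (J = (129 - 16) + 2 = 113 + 2 = 115)
-66*J - 95 = -66*115 - 95 = -7590 - 95 = -7685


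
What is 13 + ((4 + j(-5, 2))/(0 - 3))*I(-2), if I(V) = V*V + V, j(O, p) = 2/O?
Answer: 53/5 ≈ 10.600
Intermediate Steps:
I(V) = V + V² (I(V) = V² + V = V + V²)
13 + ((4 + j(-5, 2))/(0 - 3))*I(-2) = 13 + ((4 + 2/(-5))/(0 - 3))*(-2*(1 - 2)) = 13 + ((4 + 2*(-⅕))/(-3))*(-2*(-1)) = 13 + ((4 - ⅖)*(-⅓))*2 = 13 + ((18/5)*(-⅓))*2 = 13 - 6/5*2 = 13 - 12/5 = 53/5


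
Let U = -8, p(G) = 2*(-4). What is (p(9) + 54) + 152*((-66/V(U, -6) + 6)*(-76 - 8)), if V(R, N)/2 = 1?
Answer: 344782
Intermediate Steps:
p(G) = -8
V(R, N) = 2 (V(R, N) = 2*1 = 2)
(p(9) + 54) + 152*((-66/V(U, -6) + 6)*(-76 - 8)) = (-8 + 54) + 152*((-66/2 + 6)*(-76 - 8)) = 46 + 152*((-66*1/2 + 6)*(-84)) = 46 + 152*((-33 + 6)*(-84)) = 46 + 152*(-27*(-84)) = 46 + 152*2268 = 46 + 344736 = 344782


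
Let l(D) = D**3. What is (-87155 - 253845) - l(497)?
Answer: -123104473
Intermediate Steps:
(-87155 - 253845) - l(497) = (-87155 - 253845) - 1*497**3 = -341000 - 1*122763473 = -341000 - 122763473 = -123104473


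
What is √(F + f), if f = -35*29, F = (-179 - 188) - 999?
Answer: I*√2381 ≈ 48.795*I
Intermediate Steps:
F = -1366 (F = -367 - 999 = -1366)
f = -1015
√(F + f) = √(-1366 - 1015) = √(-2381) = I*√2381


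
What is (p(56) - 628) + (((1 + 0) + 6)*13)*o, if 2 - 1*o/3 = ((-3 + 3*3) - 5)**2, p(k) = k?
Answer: -299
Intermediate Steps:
o = 3 (o = 6 - 3*((-3 + 3*3) - 5)**2 = 6 - 3*((-3 + 9) - 5)**2 = 6 - 3*(6 - 5)**2 = 6 - 3*1**2 = 6 - 3*1 = 6 - 3 = 3)
(p(56) - 628) + (((1 + 0) + 6)*13)*o = (56 - 628) + (((1 + 0) + 6)*13)*3 = -572 + ((1 + 6)*13)*3 = -572 + (7*13)*3 = -572 + 91*3 = -572 + 273 = -299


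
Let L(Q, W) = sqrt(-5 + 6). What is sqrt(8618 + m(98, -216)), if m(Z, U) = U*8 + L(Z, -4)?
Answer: sqrt(6891) ≈ 83.012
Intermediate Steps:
L(Q, W) = 1 (L(Q, W) = sqrt(1) = 1)
m(Z, U) = 1 + 8*U (m(Z, U) = U*8 + 1 = 8*U + 1 = 1 + 8*U)
sqrt(8618 + m(98, -216)) = sqrt(8618 + (1 + 8*(-216))) = sqrt(8618 + (1 - 1728)) = sqrt(8618 - 1727) = sqrt(6891)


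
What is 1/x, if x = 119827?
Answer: 1/119827 ≈ 8.3454e-6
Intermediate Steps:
1/x = 1/119827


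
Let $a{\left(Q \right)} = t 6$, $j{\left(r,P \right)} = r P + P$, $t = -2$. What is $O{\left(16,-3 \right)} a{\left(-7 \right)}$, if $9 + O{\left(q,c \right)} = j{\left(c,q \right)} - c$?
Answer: $456$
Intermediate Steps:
$j{\left(r,P \right)} = P + P r$ ($j{\left(r,P \right)} = P r + P = P + P r$)
$O{\left(q,c \right)} = -9 - c + q \left(1 + c\right)$ ($O{\left(q,c \right)} = -9 - \left(c - q \left(1 + c\right)\right) = -9 - c + q \left(1 + c\right)$)
$a{\left(Q \right)} = -12$ ($a{\left(Q \right)} = \left(-2\right) 6 = -12$)
$O{\left(16,-3 \right)} a{\left(-7 \right)} = \left(-9 - -3 + 16 \left(1 - 3\right)\right) \left(-12\right) = \left(-9 + 3 + 16 \left(-2\right)\right) \left(-12\right) = \left(-9 + 3 - 32\right) \left(-12\right) = \left(-38\right) \left(-12\right) = 456$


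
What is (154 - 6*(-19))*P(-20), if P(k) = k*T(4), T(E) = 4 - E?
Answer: 0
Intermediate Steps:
P(k) = 0 (P(k) = k*(4 - 1*4) = k*(4 - 4) = k*0 = 0)
(154 - 6*(-19))*P(-20) = (154 - 6*(-19))*0 = (154 + 114)*0 = 268*0 = 0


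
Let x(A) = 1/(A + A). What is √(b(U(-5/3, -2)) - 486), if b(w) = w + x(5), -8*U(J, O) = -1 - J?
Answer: I*√437385/30 ≈ 22.045*I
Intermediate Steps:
x(A) = 1/(2*A)
U(J, O) = ⅛ + J/8 (U(J, O) = -(-1 - J)/8 = ⅛ + J/8)
b(w) = ⅒ + w (b(w) = w + (½)/5 = w + (½)*(⅕) = w + ⅒ = ⅒ + w)
√(b(U(-5/3, -2)) - 486) = √((⅒ + (⅛ + (-5/3)/8)) - 486) = √((⅒ + (⅛ + (-5*⅓)/8)) - 486) = √((⅒ + (⅛ + (⅛)*(-5/3))) - 486) = √((⅒ + (⅛ - 5/24)) - 486) = √((⅒ - 1/12) - 486) = √(1/60 - 486) = √(-29159/60) = I*√437385/30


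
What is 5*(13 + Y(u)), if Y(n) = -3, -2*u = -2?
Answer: 50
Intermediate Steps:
u = 1 (u = -1/2*(-2) = 1)
5*(13 + Y(u)) = 5*(13 - 3) = 5*10 = 50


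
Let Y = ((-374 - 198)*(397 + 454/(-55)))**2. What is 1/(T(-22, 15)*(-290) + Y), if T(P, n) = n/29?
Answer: 25/1236125919594 ≈ 2.0224e-11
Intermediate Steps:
T(P, n) = n/29 (T(P, n) = n*(1/29) = n/29)
Y = 1236125923344/25 (Y = (-572*(397 + 454*(-1/55)))**2 = (-572*(397 - 454/55))**2 = (-572*21381/55)**2 = (-1111812/5)**2 = 1236125923344/25 ≈ 4.9445e+10)
1/(T(-22, 15)*(-290) + Y) = 1/(((1/29)*15)*(-290) + 1236125923344/25) = 1/((15/29)*(-290) + 1236125923344/25) = 1/(-150 + 1236125923344/25) = 1/(1236125919594/25) = 25/1236125919594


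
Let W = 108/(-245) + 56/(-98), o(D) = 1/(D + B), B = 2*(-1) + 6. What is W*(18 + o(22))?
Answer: -8308/455 ≈ -18.259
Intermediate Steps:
B = 4 (B = -2 + 6 = 4)
o(D) = 1/(4 + D) (o(D) = 1/(D + 4) = 1/(4 + D))
W = -248/245 (W = 108*(-1/245) + 56*(-1/98) = -108/245 - 4/7 = -248/245 ≈ -1.0122)
W*(18 + o(22)) = -248*(18 + 1/(4 + 22))/245 = -248*(18 + 1/26)/245 = -248/245*469/26 = -8308/455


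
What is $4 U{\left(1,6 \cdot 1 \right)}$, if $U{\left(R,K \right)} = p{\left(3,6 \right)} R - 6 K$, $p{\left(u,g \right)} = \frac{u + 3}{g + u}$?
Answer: $- \frac{424}{3} \approx -141.33$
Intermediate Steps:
$p{\left(u,g \right)} = \frac{3 + u}{g + u}$
$U{\left(R,K \right)} = - 6 K + \frac{2 R}{3}$ ($U{\left(R,K \right)} = \frac{3 + 3}{6 + 3} R - 6 K = \frac{1}{9} \cdot 6 R - 6 K = \frac{2 R}{3} - 6 K = - 6 K + \frac{2 R}{3}$)
$4 U{\left(1,6 \cdot 1 \right)} = 4 \left(- 6 \cdot 6 \cdot 1 + \frac{2}{3} \cdot 1\right) = 4 \left(\left(-6\right) 6 + \frac{2}{3}\right) = 4 \left(-36 + \frac{2}{3}\right) = 4 \left(- \frac{106}{3}\right) = - \frac{424}{3}$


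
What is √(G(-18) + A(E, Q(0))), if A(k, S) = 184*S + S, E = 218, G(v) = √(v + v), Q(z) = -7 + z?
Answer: √(-1295 + 6*I) ≈ 0.08337 + 35.986*I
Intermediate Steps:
G(v) = √2*√v (G(v) = √(2*v) = √2*√v)
A(k, S) = 185*S
√(G(-18) + A(E, Q(0))) = √(√2*√(-18) + 185*(-7 + 0)) = √(√2*(3*I*√2) + 185*(-7)) = √(6*I - 1295) = √(-1295 + 6*I)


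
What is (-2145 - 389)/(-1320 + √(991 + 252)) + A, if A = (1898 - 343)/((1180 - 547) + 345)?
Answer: 543526525/154804686 + 2534*√1243/1741157 ≈ 3.5624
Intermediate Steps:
A = 1555/978 (A = 1555/(633 + 345) = 1555/978 ≈ 1.5900)
(-2145 - 389)/(-1320 + √(991 + 252)) + A = (-2145 - 389)/(-1320 + √(991 + 252)) + 1555/978 = -2534/(-1320 + √1243) + 1555/978 = 1555/978 - 2534/(-1320 + √1243)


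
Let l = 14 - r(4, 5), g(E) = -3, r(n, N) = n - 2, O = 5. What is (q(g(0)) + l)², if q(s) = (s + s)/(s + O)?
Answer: 81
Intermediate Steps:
r(n, N) = -2 + n
q(s) = 2*s/(5 + s) (q(s) = (s + s)/(s + 5) = (2*s)/(5 + s) = 2*s/(5 + s))
l = 12 (l = 14 - (-2 + 4) = 14 - 1*2 = 14 - 2 = 12)
(q(g(0)) + l)² = (2*(-3)/(5 - 3) + 12)² = (2*(-3)/2 + 12)² = (2*(-3)*(½) + 12)² = (-3 + 12)² = 9² = 81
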